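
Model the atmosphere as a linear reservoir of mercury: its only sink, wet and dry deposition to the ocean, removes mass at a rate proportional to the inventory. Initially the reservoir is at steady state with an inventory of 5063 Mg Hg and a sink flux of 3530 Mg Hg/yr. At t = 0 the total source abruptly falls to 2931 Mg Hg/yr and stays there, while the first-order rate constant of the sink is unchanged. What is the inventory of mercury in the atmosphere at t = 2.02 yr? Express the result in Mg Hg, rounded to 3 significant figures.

τ = M₀/F₀ = 5063/3530 = 1.434 yr; rate constant k = 1/τ.
New steady state M_∞ = F₁/k = F₁·τ = 2931 × 1.434 = 4203.9 Mg Hg.
M(t) = M_∞ + (M₀ − M_∞)·e^(−t/τ); t/τ = 2.02/1.434 = 1.408, so e^(−t/τ) = 0.2445.
M(t) = 4203.9 + 859.1 × 0.2445 = 4414.0 Mg Hg.

4410 Mg Hg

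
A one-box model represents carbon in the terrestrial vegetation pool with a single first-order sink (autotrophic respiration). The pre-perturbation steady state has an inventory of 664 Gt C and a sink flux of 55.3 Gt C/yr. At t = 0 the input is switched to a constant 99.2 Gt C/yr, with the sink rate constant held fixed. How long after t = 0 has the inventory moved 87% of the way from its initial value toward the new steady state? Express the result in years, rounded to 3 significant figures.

τ = M₀/F₀ = 664/55.3 = 12.01 yr.
The remaining gap fraction is e^(−t/τ); 87% covered ⇒ e^(−t/τ) = 0.130.
t = −τ ln(0.130) = 12.01 × 2.040 = 24.50 yr.

24.5 yr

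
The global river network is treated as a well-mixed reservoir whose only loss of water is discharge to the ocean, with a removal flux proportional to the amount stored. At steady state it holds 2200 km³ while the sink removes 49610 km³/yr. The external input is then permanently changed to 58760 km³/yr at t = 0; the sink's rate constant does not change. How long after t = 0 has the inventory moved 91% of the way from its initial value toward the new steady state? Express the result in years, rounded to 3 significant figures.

0.107 yr

τ = M₀/F₀ = 2200/49610 = 0.04435 yr.
The remaining gap fraction is e^(−t/τ); 91% covered ⇒ e^(−t/τ) = 0.0900.
t = −τ ln(0.0900) = 0.04435 × 2.408 = 0.1068 yr.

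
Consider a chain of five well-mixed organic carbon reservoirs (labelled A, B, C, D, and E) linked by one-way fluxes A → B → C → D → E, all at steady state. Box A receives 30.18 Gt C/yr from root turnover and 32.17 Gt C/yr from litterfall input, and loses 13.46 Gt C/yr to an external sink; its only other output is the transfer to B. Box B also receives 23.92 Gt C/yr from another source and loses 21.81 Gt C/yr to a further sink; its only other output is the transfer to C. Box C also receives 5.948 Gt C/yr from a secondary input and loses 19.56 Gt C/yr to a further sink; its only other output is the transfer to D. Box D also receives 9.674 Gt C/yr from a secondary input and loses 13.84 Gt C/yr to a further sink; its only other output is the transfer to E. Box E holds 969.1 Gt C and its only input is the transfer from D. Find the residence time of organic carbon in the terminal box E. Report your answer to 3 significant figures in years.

29.2 yr

Box A: F(A→B) = (30.18 + 32.17) − 13.46 = 48.890 Gt C/yr.
Box B: F(B→C) = (48.890 + 23.92) − 21.81 = 51.000 Gt C/yr.
Box C: F(C→D) = (51.000 + 5.948) − 19.56 = 37.388 Gt C/yr.
Box D: F(D→E) = (37.388 + 9.674) − 13.84 = 33.222 Gt C/yr.
Box E throughput = its input = 33.222 Gt C/yr; τ = 969.1 / 33.222 = 29.17 yr.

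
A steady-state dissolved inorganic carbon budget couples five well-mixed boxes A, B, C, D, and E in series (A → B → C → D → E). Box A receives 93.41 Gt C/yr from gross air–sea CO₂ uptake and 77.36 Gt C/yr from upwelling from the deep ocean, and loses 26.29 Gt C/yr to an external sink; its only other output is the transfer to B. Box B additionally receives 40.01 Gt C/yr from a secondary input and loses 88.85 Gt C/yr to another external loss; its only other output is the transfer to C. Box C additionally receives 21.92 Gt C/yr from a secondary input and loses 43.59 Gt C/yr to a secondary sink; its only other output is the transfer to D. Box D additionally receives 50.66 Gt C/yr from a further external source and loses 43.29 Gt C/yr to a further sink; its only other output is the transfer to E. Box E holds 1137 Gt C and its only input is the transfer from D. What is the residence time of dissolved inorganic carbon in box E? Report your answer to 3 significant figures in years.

Box A: F(A→B) = (93.41 + 77.36) − 26.29 = 144.48 Gt C/yr.
Box B: F(B→C) = (144.48 + 40.01) − 88.85 = 95.640 Gt C/yr.
Box C: F(C→D) = (95.640 + 21.92) − 43.59 = 73.970 Gt C/yr.
Box D: F(D→E) = (73.970 + 50.66) − 43.29 = 81.340 Gt C/yr.
Box E throughput = its input = 81.340 Gt C/yr; τ = 1137 / 81.340 = 13.98 yr.

14.0 yr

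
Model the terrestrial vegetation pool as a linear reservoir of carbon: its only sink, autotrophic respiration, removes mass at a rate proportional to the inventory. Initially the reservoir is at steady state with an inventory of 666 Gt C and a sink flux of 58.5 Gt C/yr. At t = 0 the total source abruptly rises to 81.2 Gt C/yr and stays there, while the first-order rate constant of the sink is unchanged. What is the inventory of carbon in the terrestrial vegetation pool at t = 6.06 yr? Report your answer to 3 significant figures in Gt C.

τ = M₀/F₀ = 666/58.5 = 11.38 yr; rate constant k = 1/τ.
New steady state M_∞ = F₁/k = F₁·τ = 81.2 × 11.38 = 924.43 Gt C.
M(t) = M_∞ + (M₀ − M_∞)·e^(−t/τ); t/τ = 6.06/11.38 = 0.5323, so e^(−t/τ) = 0.5873.
M(t) = 924.43 − 258.4 × 0.5873 = 772.67 Gt C.

773 Gt C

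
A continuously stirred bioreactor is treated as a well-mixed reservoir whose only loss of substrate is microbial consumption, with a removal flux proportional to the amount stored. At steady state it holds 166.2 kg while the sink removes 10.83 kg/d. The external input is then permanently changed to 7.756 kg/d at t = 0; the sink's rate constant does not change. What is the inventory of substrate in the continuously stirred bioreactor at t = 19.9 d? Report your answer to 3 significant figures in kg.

τ = M₀/F₀ = 166.2/10.83 = 15.35 d; rate constant k = 1/τ.
New steady state M_∞ = F₁/k = F₁·τ = 7.756 × 15.35 = 119.03 kg.
M(t) = M_∞ + (M₀ − M_∞)·e^(−t/τ); t/τ = 19.9/15.35 = 1.297, so e^(−t/τ) = 0.2734.
M(t) = 119.03 + 47.17 × 0.2734 = 131.92 kg.

132 kg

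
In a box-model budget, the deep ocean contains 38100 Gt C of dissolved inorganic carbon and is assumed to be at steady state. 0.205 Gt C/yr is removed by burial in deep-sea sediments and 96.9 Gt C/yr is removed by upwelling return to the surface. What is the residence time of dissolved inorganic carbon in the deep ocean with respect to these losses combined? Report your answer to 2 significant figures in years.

Total removal = 0.2050 + 96.90 = 97.105 Gt C/yr.
τ = M / ΣF_out = 38100 / 97.105 = 392.4 yr.

390 yr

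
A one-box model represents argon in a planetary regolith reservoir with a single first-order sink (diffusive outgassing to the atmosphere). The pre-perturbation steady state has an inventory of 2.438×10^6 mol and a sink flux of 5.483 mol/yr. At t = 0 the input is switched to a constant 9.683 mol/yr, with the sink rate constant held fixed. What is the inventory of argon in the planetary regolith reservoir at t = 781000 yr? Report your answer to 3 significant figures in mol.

3.98×10^6 mol

τ = M₀/F₀ = 2.438×10^6/5.483 = 444600 yr; rate constant k = 1/τ.
New steady state M_∞ = F₁/k = F₁·τ = 9.683 × 444600 = 4.3055×10^6 mol.
M(t) = M_∞ + (M₀ − M_∞)·e^(−t/τ); t/τ = 781000/444600 = 1.756, so e^(−t/τ) = 0.1727.
M(t) = 4.3055×10^6 − 1.868×10^6 × 0.1727 = 3.9831×10^6 mol.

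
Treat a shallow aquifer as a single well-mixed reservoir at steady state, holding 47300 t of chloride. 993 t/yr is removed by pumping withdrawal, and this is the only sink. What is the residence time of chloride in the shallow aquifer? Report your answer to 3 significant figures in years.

47.6 yr

τ = M / F = 47300 / 993 = 47.63 yr.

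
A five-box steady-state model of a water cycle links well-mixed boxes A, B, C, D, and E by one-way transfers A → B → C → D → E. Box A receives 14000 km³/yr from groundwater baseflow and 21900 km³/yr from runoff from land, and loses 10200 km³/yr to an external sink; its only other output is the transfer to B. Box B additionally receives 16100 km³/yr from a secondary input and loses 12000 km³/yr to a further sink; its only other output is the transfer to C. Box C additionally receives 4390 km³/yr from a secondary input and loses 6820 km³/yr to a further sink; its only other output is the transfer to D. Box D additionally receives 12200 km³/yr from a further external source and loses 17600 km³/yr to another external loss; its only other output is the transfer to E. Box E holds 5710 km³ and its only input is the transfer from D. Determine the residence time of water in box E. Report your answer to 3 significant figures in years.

Box A: F(A→B) = (14000 + 21900) − 10200 = 25700 km³/yr.
Box B: F(B→C) = (25700 + 16100) − 12000 = 29800 km³/yr.
Box C: F(C→D) = (29800 + 4390) − 6820 = 27370 km³/yr.
Box D: F(D→E) = (27370 + 12200) − 17600 = 21970 km³/yr.
Box E throughput = its input = 21970 km³/yr; τ = 5710 / 21970 = 0.2599 yr.

0.260 yr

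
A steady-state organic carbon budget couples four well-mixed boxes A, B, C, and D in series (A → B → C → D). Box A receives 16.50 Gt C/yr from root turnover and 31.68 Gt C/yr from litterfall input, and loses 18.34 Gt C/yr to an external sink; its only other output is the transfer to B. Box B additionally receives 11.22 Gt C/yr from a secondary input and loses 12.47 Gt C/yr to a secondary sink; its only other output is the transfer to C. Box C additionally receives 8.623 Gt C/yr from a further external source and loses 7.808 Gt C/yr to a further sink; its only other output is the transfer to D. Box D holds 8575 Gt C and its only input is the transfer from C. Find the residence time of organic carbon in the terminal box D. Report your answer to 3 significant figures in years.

292 yr

Box A: F(A→B) = (16.50 + 31.68) − 18.34 = 29.840 Gt C/yr.
Box B: F(B→C) = (29.840 + 11.22) − 12.47 = 28.590 Gt C/yr.
Box C: F(C→D) = (28.590 + 8.623) − 7.808 = 29.405 Gt C/yr.
Box D throughput = its input = 29.405 Gt C/yr; τ = 8575 / 29.405 = 291.6 yr.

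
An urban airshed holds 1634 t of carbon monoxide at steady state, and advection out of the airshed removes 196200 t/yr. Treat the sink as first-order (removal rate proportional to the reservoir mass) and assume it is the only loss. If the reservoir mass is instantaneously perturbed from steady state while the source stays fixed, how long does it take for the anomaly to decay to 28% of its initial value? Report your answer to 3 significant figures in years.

For a linear reservoir the anomaly decays as exp(−t/τ) with τ = M/F = 1634/196200 = 0.008328 yr.
exp(−t/τ) = 0.28 ⇒ t = −τ ln(0.28) = 0.008328 × 1.273 = 0.01060 yr.

0.0106 yr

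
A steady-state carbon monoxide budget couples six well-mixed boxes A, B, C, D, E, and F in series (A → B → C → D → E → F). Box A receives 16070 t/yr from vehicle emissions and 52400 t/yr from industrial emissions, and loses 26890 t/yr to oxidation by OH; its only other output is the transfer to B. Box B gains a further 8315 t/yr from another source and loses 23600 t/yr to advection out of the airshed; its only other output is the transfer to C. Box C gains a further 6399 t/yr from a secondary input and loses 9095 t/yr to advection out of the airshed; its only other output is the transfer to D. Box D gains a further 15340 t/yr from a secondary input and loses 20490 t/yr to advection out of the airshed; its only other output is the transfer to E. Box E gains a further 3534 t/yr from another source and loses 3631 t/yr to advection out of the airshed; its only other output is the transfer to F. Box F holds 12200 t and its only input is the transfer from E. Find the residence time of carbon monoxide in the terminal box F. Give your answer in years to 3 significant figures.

0.665 yr

Box A: F(A→B) = (16070 + 52400) − 26890 = 41580 t/yr.
Box B: F(B→C) = (41580 + 8315) − 23600 = 26295 t/yr.
Box C: F(C→D) = (26295 + 6399) − 9095 = 23599 t/yr.
Box D: F(D→E) = (23599 + 15340) − 20490 = 18449 t/yr.
Box E: F(E→F) = (18449 + 3534) − 3631 = 18352 t/yr.
Box F throughput = its input = 18352 t/yr; τ = 12200 / 18352 = 0.6648 yr.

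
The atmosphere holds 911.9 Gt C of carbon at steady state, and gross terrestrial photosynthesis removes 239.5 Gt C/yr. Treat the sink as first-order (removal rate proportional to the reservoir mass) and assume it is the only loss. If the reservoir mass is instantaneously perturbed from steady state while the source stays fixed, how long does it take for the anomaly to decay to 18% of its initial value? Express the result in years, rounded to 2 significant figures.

6.5 yr

For a linear reservoir the anomaly decays as exp(−t/τ) with τ = M/F = 911.9/239.5 = 3.808 yr.
exp(−t/τ) = 0.18 ⇒ t = −τ ln(0.18) = 3.808 × 1.715 = 6.529 yr.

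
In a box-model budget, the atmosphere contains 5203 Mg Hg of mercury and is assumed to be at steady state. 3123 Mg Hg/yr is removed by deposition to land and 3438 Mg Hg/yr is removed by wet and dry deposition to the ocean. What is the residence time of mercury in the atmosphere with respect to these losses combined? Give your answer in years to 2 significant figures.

0.79 yr

Total removal = 3123 + 3438 = 6561.0 Mg Hg/yr.
τ = M / ΣF_out = 5203 / 6561.0 = 0.7930 yr.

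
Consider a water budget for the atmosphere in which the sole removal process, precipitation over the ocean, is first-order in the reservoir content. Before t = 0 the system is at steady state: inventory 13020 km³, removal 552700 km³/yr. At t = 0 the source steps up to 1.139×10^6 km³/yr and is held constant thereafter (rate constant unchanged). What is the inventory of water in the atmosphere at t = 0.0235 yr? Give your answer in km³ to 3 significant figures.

21700 km³

The sink rate constant is k = F₀/M₀ = 552700/13020 = 42.45 yr⁻¹.
Solving dM/dt = F₁ − kM with M(0) = M₀ gives M(t) = F₁/k + (M₀ − F₁/k)·e^(−kt).
F₁/k = 1.139×10^6/42.45 = 26832 km³; kt = 42.45 × 0.0235 = 0.9976, e^(−kt) = 0.3688.
M(0.0235) = 26832 + (13020 − 26832) × 0.3688 = 26832 − 5093 = 21738 km³.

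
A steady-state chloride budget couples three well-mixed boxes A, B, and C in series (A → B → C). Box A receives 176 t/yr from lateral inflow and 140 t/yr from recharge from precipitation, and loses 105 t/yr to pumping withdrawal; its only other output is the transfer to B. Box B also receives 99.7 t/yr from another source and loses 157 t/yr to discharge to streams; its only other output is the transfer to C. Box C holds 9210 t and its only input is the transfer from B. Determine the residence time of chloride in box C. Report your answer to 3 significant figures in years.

Box A: F(A→B) = (176 + 140) − 105 = 211.00 t/yr.
Box B: F(B→C) = (211.00 + 99.7) − 157 = 153.70 t/yr.
Box C throughput = its input = 153.70 t/yr; τ = 9210 / 153.70 = 59.92 yr.

59.9 yr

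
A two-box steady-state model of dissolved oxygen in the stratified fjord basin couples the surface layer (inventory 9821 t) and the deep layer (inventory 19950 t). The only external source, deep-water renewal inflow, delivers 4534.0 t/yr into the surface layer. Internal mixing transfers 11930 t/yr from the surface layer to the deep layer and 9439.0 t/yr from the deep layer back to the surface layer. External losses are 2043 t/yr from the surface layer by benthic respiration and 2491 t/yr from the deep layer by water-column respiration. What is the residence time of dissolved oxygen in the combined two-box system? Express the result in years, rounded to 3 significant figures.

6.57 yr

Residence time in the combined system uses the total inventory and the total *external* removal — internal exchanges between the two boxes cancel.
M_total = 9821 + 19950 = 29771 t.
ΣF_external_out = 2043 + 2491 = 4534.0 t/yr.
τ = M_total / ΣF_ext = 29771 / 4534.0 = 6.566 yr.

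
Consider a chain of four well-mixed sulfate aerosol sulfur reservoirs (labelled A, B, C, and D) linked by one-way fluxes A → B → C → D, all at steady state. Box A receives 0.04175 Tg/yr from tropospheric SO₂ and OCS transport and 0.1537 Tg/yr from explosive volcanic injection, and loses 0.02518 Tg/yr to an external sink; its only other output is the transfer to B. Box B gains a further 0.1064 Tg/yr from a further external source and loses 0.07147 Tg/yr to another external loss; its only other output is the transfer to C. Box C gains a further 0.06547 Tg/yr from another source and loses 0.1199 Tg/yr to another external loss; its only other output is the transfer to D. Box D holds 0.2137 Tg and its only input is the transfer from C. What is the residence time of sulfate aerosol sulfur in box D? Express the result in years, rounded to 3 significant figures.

Box A: F(A→B) = (0.04175 + 0.1537) − 0.02518 = 0.17027 Tg/yr.
Box B: F(B→C) = (0.17027 + 0.1064) − 0.07147 = 0.20520 Tg/yr.
Box C: F(C→D) = (0.20520 + 0.06547) − 0.1199 = 0.15077 Tg/yr.
Box D throughput = its input = 0.15077 Tg/yr; τ = 0.2137 / 0.15077 = 1.417 yr.

1.42 yr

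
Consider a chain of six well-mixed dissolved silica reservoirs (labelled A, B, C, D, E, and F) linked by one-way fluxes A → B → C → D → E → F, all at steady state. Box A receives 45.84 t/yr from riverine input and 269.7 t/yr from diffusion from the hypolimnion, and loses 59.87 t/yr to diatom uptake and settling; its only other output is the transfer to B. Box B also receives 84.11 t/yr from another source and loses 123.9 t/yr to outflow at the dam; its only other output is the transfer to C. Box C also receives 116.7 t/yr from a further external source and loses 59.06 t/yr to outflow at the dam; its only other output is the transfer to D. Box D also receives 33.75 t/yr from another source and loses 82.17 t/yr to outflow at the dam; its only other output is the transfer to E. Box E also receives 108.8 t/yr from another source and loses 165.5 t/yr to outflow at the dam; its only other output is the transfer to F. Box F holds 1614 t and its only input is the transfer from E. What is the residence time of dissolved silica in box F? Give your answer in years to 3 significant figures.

9.58 yr

Box A: F(A→B) = (45.84 + 269.7) − 59.87 = 255.67 t/yr.
Box B: F(B→C) = (255.67 + 84.11) − 123.9 = 215.88 t/yr.
Box C: F(C→D) = (215.88 + 116.7) − 59.06 = 273.52 t/yr.
Box D: F(D→E) = (273.52 + 33.75) − 82.17 = 225.10 t/yr.
Box E: F(E→F) = (225.10 + 108.8) − 165.5 = 168.40 t/yr.
Box F throughput = its input = 168.40 t/yr; τ = 1614 / 168.40 = 9.584 yr.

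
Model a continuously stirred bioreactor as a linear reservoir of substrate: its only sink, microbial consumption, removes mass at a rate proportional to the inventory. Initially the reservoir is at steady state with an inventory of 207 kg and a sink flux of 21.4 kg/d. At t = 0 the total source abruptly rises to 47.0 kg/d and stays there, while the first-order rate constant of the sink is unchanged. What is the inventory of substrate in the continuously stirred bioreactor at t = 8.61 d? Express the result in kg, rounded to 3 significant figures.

The sink rate constant is k = F₀/M₀ = 21.4/207 = 0.1034 d⁻¹.
Solving dM/dt = F₁ − kM with M(0) = M₀ gives M(t) = F₁/k + (M₀ − F₁/k)·e^(−kt).
F₁/k = 47.0/0.1034 = 454.63 kg; kt = 0.1034 × 8.61 = 0.8901, e^(−kt) = 0.4106.
M(8.61) = 454.63 + (207 − 454.63) × 0.4106 = 454.63 − 101.7 = 352.95 kg.

353 kg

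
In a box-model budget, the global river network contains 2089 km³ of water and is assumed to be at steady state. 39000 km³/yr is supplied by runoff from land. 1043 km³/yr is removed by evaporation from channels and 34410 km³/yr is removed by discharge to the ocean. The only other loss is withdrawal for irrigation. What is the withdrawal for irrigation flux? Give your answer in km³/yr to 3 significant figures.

3550 km³/yr

At steady state ΣF_in = ΣF_out.
ΣF_in = 39000 km³/yr.
Withdrawal for irrigation flux = ΣF_in − (1043 + 34410) = 39000 − 35450 = 3547 km³/yr.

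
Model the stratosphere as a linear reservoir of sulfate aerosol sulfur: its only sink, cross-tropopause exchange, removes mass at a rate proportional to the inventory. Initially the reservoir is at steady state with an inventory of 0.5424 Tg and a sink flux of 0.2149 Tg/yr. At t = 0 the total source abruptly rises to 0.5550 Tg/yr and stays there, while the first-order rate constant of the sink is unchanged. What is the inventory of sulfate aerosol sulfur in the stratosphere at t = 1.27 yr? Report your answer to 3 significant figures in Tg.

The sink rate constant is k = F₀/M₀ = 0.2149/0.5424 = 0.3962 yr⁻¹.
Solving dM/dt = F₁ − kM with M(0) = M₀ gives M(t) = F₁/k + (M₀ − F₁/k)·e^(−kt).
F₁/k = 0.5550/0.3962 = 1.4008 Tg; kt = 0.3962 × 1.27 = 0.5032, e^(−kt) = 0.6046.
M(1.27) = 1.4008 + (0.5424 − 1.4008) × 0.6046 = 1.4008 − 0.5190 = 0.88181 Tg.

0.882 Tg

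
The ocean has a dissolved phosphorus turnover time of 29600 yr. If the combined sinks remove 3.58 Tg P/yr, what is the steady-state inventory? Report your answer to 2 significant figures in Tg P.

τ = M/F ⇒ M = τ × F = 29600 × 3.58 = 106000 Tg P.

110000 Tg P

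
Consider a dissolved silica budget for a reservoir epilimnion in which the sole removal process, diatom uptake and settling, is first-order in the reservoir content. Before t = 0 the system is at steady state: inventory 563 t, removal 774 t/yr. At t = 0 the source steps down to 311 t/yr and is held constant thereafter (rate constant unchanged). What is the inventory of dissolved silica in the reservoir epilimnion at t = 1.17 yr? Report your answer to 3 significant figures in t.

294 t

τ = M₀/F₀ = 563/774 = 0.7274 yr; rate constant k = 1/τ.
New steady state M_∞ = F₁/k = F₁·τ = 311 × 0.7274 = 226.22 t.
M(t) = M_∞ + (M₀ − M_∞)·e^(−t/τ); t/τ = 1.17/0.7274 = 1.608, so e^(−t/τ) = 0.2002.
M(t) = 226.22 + 336.8 × 0.2002 = 293.64 t.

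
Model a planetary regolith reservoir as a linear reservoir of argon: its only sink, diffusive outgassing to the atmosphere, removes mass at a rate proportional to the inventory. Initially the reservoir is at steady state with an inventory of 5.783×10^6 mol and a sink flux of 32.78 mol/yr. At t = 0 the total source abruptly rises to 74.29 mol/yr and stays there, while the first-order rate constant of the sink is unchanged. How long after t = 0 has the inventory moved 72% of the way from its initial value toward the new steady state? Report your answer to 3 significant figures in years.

τ = M₀/F₀ = 5.783×10^6/32.78 = 176400 yr.
The remaining gap fraction is e^(−t/τ); 72% covered ⇒ e^(−t/τ) = 0.280.
t = −τ ln(0.280) = 176400 × 1.273 = 224600 yr.

225000 yr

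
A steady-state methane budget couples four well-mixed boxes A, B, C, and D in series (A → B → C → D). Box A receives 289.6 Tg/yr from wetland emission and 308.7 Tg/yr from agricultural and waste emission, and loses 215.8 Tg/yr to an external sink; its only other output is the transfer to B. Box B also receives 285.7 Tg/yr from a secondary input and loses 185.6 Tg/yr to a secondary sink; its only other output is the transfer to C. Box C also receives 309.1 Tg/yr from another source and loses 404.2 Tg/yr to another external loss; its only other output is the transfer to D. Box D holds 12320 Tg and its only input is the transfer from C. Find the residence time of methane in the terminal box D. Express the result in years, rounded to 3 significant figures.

Box A: F(A→B) = (289.6 + 308.7) − 215.8 = 382.50 Tg/yr.
Box B: F(B→C) = (382.50 + 285.7) − 185.6 = 482.60 Tg/yr.
Box C: F(C→D) = (482.60 + 309.1) − 404.2 = 387.50 Tg/yr.
Box D throughput = its input = 387.50 Tg/yr; τ = 12320 / 387.50 = 31.79 yr.

31.8 yr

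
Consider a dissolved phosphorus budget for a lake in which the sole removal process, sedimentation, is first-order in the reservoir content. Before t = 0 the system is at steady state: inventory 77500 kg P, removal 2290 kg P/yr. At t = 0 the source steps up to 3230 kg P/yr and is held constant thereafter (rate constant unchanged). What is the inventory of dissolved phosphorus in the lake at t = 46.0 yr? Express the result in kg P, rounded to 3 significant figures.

101000 kg P

τ = M₀/F₀ = 77500/2290 = 33.84 yr; rate constant k = 1/τ.
New steady state M_∞ = F₁/k = F₁·τ = 3230 × 33.84 = 109310 kg P.
M(t) = M_∞ + (M₀ − M_∞)·e^(−t/τ); t/τ = 46.0/33.84 = 1.359, so e^(−t/τ) = 0.2569.
M(t) = 109310 − 31810 × 0.2569 = 101140 kg P.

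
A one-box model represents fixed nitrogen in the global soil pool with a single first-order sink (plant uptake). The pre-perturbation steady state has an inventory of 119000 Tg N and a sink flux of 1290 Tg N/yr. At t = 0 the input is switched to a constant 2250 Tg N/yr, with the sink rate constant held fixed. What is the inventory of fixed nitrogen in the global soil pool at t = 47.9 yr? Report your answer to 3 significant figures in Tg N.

155000 Tg N

The sink rate constant is k = F₀/M₀ = 1290/119000 = 0.01084 yr⁻¹.
Solving dM/dt = F₁ − kM with M(0) = M₀ gives M(t) = F₁/k + (M₀ − F₁/k)·e^(−kt).
F₁/k = 2250/0.01084 = 207560 Tg N; kt = 0.01084 × 47.9 = 0.5193, e^(−kt) = 0.5950.
M(47.9) = 207560 + (119000 − 207560) × 0.5950 = 207560 − 52690 = 154870 Tg N.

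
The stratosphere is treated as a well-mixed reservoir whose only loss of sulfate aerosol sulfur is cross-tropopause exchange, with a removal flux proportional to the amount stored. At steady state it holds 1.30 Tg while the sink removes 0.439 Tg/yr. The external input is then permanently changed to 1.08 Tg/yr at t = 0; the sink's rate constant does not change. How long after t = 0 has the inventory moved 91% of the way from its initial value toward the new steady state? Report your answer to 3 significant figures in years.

7.13 yr

τ = M₀/F₀ = 1.30/0.439 = 2.961 yr.
The remaining gap fraction is e^(−t/τ); 91% covered ⇒ e^(−t/τ) = 0.0900.
t = −τ ln(0.0900) = 2.961 × 2.408 = 7.131 yr.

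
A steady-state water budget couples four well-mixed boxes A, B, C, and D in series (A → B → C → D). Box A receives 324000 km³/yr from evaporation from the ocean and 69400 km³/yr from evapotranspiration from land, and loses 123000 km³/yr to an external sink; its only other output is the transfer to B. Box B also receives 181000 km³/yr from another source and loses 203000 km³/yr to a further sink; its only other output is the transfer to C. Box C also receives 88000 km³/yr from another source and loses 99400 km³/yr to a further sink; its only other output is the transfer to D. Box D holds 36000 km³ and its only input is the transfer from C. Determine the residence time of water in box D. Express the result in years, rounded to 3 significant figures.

Box A: F(A→B) = (324000 + 69400) − 123000 = 270400 km³/yr.
Box B: F(B→C) = (270400 + 181000) − 203000 = 248400 km³/yr.
Box C: F(C→D) = (248400 + 88000) − 99400 = 237000 km³/yr.
Box D throughput = its input = 237000 km³/yr; τ = 36000 / 237000 = 0.1519 yr.

0.152 yr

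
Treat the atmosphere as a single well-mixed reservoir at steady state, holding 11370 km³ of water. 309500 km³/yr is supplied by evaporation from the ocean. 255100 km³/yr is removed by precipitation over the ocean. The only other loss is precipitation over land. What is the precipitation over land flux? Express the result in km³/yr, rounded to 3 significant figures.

54400 km³/yr

At steady state ΣF_in = ΣF_out.
ΣF_in = 309500 km³/yr.
Precipitation over land flux = ΣF_in − (255100) = 309500 − 255100 = 54400 km³/yr.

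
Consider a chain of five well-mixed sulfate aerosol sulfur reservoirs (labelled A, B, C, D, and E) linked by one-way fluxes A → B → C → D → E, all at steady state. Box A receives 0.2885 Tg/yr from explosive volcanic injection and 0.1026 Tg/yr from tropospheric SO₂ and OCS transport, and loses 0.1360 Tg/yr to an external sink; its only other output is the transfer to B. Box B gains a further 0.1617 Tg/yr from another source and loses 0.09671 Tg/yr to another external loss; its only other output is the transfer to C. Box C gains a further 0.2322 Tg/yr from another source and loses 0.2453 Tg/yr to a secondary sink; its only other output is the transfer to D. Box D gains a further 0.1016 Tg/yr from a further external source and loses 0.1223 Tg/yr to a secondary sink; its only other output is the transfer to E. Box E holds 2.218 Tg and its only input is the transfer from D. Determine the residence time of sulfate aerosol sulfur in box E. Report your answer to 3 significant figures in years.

Box A: F(A→B) = (0.2885 + 0.1026) − 0.1360 = 0.25510 Tg/yr.
Box B: F(B→C) = (0.25510 + 0.1617) − 0.09671 = 0.32009 Tg/yr.
Box C: F(C→D) = (0.32009 + 0.2322) − 0.2453 = 0.30699 Tg/yr.
Box D: F(D→E) = (0.30699 + 0.1016) − 0.1223 = 0.28629 Tg/yr.
Box E throughput = its input = 0.28629 Tg/yr; τ = 2.218 / 0.28629 = 7.747 yr.

7.75 yr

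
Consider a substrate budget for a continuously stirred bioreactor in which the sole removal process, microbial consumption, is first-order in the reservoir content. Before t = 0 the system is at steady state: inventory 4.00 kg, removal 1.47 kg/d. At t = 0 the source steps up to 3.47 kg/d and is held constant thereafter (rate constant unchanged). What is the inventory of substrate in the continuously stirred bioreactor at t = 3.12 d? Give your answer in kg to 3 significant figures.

7.71 kg

The sink rate constant is k = F₀/M₀ = 1.47/4.00 = 0.3675 d⁻¹.
Solving dM/dt = F₁ − kM with M(0) = M₀ gives M(t) = F₁/k + (M₀ − F₁/k)·e^(−kt).
F₁/k = 3.47/0.3675 = 9.4422 kg; kt = 0.3675 × 3.12 = 1.147, e^(−kt) = 0.3177.
M(3.12) = 9.4422 + (4.00 − 9.4422) × 0.3177 = 9.4422 − 1.729 = 7.7131 kg.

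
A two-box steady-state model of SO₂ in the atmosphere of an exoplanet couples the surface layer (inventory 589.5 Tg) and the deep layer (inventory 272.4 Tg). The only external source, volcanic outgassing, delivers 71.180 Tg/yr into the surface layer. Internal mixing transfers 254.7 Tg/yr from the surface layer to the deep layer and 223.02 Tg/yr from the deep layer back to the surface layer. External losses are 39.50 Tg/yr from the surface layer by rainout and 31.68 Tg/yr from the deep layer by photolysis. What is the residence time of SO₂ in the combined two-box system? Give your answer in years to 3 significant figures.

12.1 yr

Treat the two boxes together as one reservoir: the mixing fluxes between them are internal recycling, so τ = ΣM / Σ(external losses).
M_total = 589.5 + 272.4 = 861.90 Tg.
ΣF_external_out = 39.50 + 31.68 = 71.180 Tg/yr.
τ = M_total / ΣF_ext = 861.90 / 71.180 = 12.11 yr.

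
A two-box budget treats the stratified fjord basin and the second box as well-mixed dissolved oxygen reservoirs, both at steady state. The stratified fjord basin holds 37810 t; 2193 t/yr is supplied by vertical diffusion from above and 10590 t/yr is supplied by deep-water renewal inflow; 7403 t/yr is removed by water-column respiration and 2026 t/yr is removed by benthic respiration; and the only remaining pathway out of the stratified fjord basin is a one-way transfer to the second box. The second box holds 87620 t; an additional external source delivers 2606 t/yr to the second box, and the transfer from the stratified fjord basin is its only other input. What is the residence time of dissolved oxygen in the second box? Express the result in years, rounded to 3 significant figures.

14.7 yr

Balance the stratified fjord basin: ΣF_in = 2193 + 10590 = 12783 t/yr.
Transfer to the second box = ΣF_in − (7403 + 2026) = 3354.0 t/yr.
Total input to the second box = 3354.0 + 2606 = 5960.0 t/yr; at steady state this equals its total output.
τ = M / F = 87620 / 5960.0 = 14.70 yr.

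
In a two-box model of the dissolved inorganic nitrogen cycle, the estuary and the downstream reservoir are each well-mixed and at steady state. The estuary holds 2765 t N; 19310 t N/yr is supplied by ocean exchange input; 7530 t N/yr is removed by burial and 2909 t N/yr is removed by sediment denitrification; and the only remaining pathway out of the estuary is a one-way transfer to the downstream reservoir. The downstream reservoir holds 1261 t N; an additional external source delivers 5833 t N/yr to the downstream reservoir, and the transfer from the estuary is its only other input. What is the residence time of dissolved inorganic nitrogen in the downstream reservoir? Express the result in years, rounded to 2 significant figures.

Balance the estuary: ΣF_in = 19310 t N/yr.
Transfer to the downstream reservoir = ΣF_in − (7530 + 2909) = 8871.0 t N/yr.
Total input to the downstream reservoir = 8871.0 + 5833 = 14704 t N/yr; at steady state this equals its total output.
τ = M / F = 1261 / 14704 = 0.08576 yr.

0.086 yr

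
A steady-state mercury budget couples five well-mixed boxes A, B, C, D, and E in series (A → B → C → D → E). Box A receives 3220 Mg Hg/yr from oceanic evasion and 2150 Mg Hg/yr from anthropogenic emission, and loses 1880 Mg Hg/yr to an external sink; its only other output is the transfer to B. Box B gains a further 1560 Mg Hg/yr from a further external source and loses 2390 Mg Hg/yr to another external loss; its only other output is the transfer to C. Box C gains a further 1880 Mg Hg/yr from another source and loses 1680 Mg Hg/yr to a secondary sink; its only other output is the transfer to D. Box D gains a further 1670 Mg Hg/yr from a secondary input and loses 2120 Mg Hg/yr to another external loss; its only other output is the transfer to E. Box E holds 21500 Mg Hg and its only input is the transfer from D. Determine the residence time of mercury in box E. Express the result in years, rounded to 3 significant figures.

8.92 yr

Box A: F(A→B) = (3220 + 2150) − 1880 = 3490.0 Mg Hg/yr.
Box B: F(B→C) = (3490.0 + 1560) − 2390 = 2660.0 Mg Hg/yr.
Box C: F(C→D) = (2660.0 + 1880) − 1680 = 2860.0 Mg Hg/yr.
Box D: F(D→E) = (2860.0 + 1670) − 2120 = 2410.0 Mg Hg/yr.
Box E throughput = its input = 2410.0 Mg Hg/yr; τ = 21500 / 2410.0 = 8.921 yr.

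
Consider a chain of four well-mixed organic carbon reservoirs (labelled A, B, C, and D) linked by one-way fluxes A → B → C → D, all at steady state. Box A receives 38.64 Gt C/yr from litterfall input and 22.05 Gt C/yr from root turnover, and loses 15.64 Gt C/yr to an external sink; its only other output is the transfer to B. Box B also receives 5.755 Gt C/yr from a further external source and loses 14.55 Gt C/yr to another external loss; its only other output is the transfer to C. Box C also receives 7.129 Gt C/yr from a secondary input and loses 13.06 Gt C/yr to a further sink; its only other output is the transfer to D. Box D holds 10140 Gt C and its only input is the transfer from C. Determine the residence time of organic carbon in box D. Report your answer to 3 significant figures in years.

334 yr

Box A: F(A→B) = (38.64 + 22.05) − 15.64 = 45.050 Gt C/yr.
Box B: F(B→C) = (45.050 + 5.755) − 14.55 = 36.255 Gt C/yr.
Box C: F(C→D) = (36.255 + 7.129) − 13.06 = 30.324 Gt C/yr.
Box D throughput = its input = 30.324 Gt C/yr; τ = 10140 / 30.324 = 334.4 yr.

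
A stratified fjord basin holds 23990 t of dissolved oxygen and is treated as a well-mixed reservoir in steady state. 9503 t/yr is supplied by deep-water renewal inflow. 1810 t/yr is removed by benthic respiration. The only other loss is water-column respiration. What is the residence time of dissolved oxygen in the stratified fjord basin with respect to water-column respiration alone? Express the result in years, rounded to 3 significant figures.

At steady state ΣF_in = ΣF_out.
ΣF_in = 9503.0 t/yr.
Water-column respiration flux = ΣF_in − (1810) = 9503.0 − 1810 = 7693 t/yr.
τ = M / F = 23990 / 7693 = 3.118 yr.

3.12 yr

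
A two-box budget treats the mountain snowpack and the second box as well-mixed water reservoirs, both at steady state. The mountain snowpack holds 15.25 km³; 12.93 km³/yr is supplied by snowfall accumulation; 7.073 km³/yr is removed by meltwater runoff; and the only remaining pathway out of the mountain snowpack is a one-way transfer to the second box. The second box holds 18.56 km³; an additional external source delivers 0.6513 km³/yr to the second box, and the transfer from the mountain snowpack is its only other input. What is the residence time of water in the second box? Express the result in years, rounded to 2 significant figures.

Balance the mountain snowpack: ΣF_in = 12.930 km³/yr.
Transfer to the second box = ΣF_in − (7.073) = 5.8570 km³/yr.
Total input to the second box = 5.8570 + 0.6513 = 6.5083 km³/yr; at steady state this equals its total output.
τ = M / F = 18.56 / 6.5083 = 2.852 yr.

2.9 yr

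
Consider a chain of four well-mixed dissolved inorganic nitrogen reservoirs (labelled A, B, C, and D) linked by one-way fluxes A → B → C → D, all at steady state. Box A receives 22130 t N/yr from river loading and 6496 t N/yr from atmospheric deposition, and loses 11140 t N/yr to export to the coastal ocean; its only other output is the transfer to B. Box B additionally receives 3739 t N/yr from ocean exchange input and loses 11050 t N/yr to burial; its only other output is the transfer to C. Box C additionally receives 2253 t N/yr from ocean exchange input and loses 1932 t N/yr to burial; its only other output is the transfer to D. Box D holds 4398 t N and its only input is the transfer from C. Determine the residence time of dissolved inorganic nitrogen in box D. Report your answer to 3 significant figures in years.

0.419 yr

Box A: F(A→B) = (22130 + 6496) − 11140 = 17486 t N/yr.
Box B: F(B→C) = (17486 + 3739) − 11050 = 10175 t N/yr.
Box C: F(C→D) = (10175 + 2253) − 1932 = 10496 t N/yr.
Box D throughput = its input = 10496 t N/yr; τ = 4398 / 10496 = 0.4190 yr.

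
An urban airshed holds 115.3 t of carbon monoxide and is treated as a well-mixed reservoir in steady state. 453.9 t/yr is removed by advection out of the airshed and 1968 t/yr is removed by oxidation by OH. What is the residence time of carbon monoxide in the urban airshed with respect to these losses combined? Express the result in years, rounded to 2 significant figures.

Total removal = 453.9 + 1968 = 2421.9 t/yr.
τ = M / ΣF_out = 115.3 / 2421.9 = 0.04761 yr.

0.048 yr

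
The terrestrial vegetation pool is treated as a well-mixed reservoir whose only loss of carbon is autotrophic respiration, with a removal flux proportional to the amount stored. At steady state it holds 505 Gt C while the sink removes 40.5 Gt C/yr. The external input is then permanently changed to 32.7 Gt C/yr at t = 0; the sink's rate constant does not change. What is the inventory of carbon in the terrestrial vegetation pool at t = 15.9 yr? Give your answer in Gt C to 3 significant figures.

Residence time τ = M₀/F₀ = 12.47 yr. The eventual steady state is M_∞ = M₀·(F₁/F₀) = 505 × 32.7/40.5 = 407.74 Gt C.
The anomaly ΔM(t) = M(t) − M_∞ decays as ΔM₀·e^(−t/τ) with ΔM₀ = 505 − 407.74 = 97.26 Gt C.
At t = 15.9 yr, e^(−t/τ) = e^(−1.275) = 0.2794, so ΔM = 27.17 Gt C and M = 407.74 + 27.17 = 434.91 Gt C.

435 Gt C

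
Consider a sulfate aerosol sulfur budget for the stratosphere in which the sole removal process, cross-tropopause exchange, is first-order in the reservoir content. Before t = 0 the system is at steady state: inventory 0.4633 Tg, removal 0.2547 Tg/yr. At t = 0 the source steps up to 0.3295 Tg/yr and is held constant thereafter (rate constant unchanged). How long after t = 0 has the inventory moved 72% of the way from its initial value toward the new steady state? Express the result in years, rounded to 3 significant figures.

2.32 yr

τ = M₀/F₀ = 0.4633/0.2547 = 1.819 yr.
The remaining gap fraction is e^(−t/τ); 72% covered ⇒ e^(−t/τ) = 0.280.
t = −τ ln(0.280) = 1.819 × 1.273 = 2.316 yr.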